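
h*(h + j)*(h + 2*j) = h^3 + 3*h^2*j + 2*h*j^2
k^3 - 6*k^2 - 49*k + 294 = (k - 7)*(k - 6)*(k + 7)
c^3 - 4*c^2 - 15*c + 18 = (c - 6)*(c - 1)*(c + 3)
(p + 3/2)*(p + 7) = p^2 + 17*p/2 + 21/2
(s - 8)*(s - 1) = s^2 - 9*s + 8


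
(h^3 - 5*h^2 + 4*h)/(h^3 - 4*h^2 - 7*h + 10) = h*(h - 4)/(h^2 - 3*h - 10)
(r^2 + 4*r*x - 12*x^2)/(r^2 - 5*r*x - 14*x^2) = (-r^2 - 4*r*x + 12*x^2)/(-r^2 + 5*r*x + 14*x^2)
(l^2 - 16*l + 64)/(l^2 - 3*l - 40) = (l - 8)/(l + 5)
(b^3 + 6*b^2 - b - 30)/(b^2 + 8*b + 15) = b - 2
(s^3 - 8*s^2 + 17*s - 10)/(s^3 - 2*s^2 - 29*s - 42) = (-s^3 + 8*s^2 - 17*s + 10)/(-s^3 + 2*s^2 + 29*s + 42)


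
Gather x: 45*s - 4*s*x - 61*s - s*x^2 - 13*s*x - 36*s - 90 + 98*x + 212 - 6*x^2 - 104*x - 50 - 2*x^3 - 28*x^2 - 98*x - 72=-52*s - 2*x^3 + x^2*(-s - 34) + x*(-17*s - 104)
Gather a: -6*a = -6*a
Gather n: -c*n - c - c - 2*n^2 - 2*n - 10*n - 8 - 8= -2*c - 2*n^2 + n*(-c - 12) - 16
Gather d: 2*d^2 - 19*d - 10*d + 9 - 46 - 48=2*d^2 - 29*d - 85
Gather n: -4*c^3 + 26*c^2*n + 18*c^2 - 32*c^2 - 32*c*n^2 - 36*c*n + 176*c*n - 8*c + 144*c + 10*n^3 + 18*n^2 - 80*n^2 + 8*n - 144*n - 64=-4*c^3 - 14*c^2 + 136*c + 10*n^3 + n^2*(-32*c - 62) + n*(26*c^2 + 140*c - 136) - 64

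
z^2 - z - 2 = (z - 2)*(z + 1)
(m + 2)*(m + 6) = m^2 + 8*m + 12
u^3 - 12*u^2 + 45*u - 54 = (u - 6)*(u - 3)^2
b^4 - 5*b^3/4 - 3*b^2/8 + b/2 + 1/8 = (b - 1)^2*(b + 1/4)*(b + 1/2)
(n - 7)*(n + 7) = n^2 - 49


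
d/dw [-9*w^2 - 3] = -18*w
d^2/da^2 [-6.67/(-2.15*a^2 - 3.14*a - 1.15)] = (-61.66415*a^2 - 90.05834*a + 6.67*(4.3*a + 3.14)*(8.6*a + 6.28) - 32.98315)/(2.15*a^2 + 3.14*a + 1.15)^3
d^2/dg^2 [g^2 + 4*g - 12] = 2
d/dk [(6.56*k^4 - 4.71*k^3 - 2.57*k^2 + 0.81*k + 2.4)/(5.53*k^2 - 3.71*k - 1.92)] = (72.5536*k^5 - 99.0591*k^4 - 15.4326*k^3 + 32.185*k^2 - 16.6752*k + 7.3488)/(30.5809*k^4 - 41.0326*k^3 - 7.4711*k^2 + 14.2464*k + 3.6864)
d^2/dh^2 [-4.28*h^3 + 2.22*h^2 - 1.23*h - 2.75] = 4.44 - 25.68*h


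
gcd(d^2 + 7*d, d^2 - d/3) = d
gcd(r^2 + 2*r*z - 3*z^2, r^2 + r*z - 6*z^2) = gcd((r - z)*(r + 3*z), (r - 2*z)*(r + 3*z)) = r + 3*z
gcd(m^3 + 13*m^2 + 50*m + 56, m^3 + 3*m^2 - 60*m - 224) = m^2 + 11*m + 28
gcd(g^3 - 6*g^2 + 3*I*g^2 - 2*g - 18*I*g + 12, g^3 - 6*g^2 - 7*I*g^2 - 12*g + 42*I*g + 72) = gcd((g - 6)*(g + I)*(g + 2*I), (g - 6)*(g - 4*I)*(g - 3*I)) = g - 6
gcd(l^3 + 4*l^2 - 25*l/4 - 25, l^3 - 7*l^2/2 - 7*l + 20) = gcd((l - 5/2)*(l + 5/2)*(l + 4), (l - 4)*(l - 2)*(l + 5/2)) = l + 5/2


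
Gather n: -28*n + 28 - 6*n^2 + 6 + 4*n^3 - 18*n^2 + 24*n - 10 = 4*n^3 - 24*n^2 - 4*n + 24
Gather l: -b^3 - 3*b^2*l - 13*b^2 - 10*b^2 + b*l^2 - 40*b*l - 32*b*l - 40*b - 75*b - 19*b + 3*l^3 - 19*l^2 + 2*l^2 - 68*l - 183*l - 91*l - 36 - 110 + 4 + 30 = -b^3 - 23*b^2 - 134*b + 3*l^3 + l^2*(b - 17) + l*(-3*b^2 - 72*b - 342) - 112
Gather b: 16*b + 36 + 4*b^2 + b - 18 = 4*b^2 + 17*b + 18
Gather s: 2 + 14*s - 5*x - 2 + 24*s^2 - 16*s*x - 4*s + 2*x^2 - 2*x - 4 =24*s^2 + s*(10 - 16*x) + 2*x^2 - 7*x - 4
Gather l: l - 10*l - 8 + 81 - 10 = 63 - 9*l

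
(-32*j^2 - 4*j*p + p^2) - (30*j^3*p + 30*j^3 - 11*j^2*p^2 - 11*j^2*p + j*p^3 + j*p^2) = -30*j^3*p - 30*j^3 + 11*j^2*p^2 + 11*j^2*p - 32*j^2 - j*p^3 - j*p^2 - 4*j*p + p^2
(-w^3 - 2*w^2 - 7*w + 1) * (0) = 0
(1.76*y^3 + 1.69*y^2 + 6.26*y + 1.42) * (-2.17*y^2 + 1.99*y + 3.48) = -3.8192*y^5 - 0.164899999999999*y^4 - 4.0963*y^3 + 15.2572*y^2 + 24.6106*y + 4.9416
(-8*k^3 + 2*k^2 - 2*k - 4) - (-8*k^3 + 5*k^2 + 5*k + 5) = -3*k^2 - 7*k - 9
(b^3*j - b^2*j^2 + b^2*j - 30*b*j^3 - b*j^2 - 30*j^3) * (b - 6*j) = b^4*j - 7*b^3*j^2 + b^3*j - 24*b^2*j^3 - 7*b^2*j^2 + 180*b*j^4 - 24*b*j^3 + 180*j^4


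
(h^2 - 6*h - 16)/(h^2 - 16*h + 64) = (h + 2)/(h - 8)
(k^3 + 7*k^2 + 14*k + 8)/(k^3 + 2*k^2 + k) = (k^2 + 6*k + 8)/(k*(k + 1))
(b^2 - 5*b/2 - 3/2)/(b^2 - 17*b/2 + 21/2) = (2*b^2 - 5*b - 3)/(2*b^2 - 17*b + 21)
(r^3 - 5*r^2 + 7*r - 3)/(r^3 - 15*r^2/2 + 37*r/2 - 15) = 2*(r^2 - 2*r + 1)/(2*r^2 - 9*r + 10)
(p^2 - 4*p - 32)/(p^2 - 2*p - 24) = (p - 8)/(p - 6)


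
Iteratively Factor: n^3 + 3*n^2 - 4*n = (n + 4)*(n^2 - n) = n*(n + 4)*(n - 1)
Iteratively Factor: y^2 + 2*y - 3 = (y + 3)*(y - 1)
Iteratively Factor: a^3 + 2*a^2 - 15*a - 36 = (a - 4)*(a^2 + 6*a + 9) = (a - 4)*(a + 3)*(a + 3)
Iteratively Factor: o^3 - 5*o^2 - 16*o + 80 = (o + 4)*(o^2 - 9*o + 20) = (o - 4)*(o + 4)*(o - 5)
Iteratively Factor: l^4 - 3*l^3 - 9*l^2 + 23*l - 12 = (l - 1)*(l^3 - 2*l^2 - 11*l + 12) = (l - 1)*(l + 3)*(l^2 - 5*l + 4) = (l - 1)^2*(l + 3)*(l - 4)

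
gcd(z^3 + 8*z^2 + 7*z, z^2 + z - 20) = 1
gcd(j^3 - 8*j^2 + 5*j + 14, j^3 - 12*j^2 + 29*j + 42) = j^2 - 6*j - 7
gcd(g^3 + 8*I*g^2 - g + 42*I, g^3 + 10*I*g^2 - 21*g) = g^2 + 10*I*g - 21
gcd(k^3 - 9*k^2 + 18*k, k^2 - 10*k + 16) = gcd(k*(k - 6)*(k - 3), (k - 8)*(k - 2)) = 1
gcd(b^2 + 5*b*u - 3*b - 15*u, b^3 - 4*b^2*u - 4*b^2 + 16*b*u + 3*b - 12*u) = b - 3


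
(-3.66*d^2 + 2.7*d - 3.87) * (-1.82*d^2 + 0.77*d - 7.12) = 6.6612*d^4 - 7.7322*d^3 + 35.1816*d^2 - 22.2039*d + 27.5544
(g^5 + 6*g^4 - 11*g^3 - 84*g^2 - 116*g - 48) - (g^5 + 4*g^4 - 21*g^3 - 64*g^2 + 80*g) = 2*g^4 + 10*g^3 - 20*g^2 - 196*g - 48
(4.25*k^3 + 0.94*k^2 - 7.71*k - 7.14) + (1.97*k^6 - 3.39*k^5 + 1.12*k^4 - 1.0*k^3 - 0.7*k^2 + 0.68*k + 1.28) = 1.97*k^6 - 3.39*k^5 + 1.12*k^4 + 3.25*k^3 + 0.24*k^2 - 7.03*k - 5.86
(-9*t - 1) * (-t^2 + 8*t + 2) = 9*t^3 - 71*t^2 - 26*t - 2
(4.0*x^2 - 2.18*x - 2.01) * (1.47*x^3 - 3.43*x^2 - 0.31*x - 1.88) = 5.88*x^5 - 16.9246*x^4 + 3.2827*x^3 + 0.0500999999999999*x^2 + 4.7215*x + 3.7788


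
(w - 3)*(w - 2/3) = w^2 - 11*w/3 + 2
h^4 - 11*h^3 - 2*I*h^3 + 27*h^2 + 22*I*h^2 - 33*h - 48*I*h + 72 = (h - 8)*(h - 3)*(h - 3*I)*(h + I)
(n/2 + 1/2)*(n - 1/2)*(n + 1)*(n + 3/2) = n^4/2 + 3*n^3/2 + 9*n^2/8 - n/4 - 3/8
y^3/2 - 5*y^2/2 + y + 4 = (y/2 + 1/2)*(y - 4)*(y - 2)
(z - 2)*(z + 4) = z^2 + 2*z - 8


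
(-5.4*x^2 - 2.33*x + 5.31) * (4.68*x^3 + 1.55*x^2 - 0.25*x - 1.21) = -25.272*x^5 - 19.2744*x^4 + 22.5893*x^3 + 15.347*x^2 + 1.4918*x - 6.4251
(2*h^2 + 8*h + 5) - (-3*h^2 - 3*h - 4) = 5*h^2 + 11*h + 9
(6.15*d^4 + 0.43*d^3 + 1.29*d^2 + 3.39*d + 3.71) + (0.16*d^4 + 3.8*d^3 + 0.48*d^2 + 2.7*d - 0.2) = 6.31*d^4 + 4.23*d^3 + 1.77*d^2 + 6.09*d + 3.51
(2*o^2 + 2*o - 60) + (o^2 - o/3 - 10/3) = 3*o^2 + 5*o/3 - 190/3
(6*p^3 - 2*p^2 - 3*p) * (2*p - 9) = 12*p^4 - 58*p^3 + 12*p^2 + 27*p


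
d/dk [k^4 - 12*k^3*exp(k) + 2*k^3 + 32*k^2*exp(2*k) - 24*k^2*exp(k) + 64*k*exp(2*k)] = -12*k^3*exp(k) + 4*k^3 + 64*k^2*exp(2*k) - 60*k^2*exp(k) + 6*k^2 + 192*k*exp(2*k) - 48*k*exp(k) + 64*exp(2*k)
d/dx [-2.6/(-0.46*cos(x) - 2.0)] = 1.196*sin(x)/(0.46*cos(x) + 2.0)^2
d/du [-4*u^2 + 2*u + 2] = 2 - 8*u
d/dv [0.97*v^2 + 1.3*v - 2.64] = 1.94*v + 1.3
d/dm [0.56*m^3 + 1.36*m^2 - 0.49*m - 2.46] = 1.68*m^2 + 2.72*m - 0.49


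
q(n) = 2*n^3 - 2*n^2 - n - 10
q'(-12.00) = 911.00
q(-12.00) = -3742.00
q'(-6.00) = 239.00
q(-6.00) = -508.00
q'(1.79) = 11.06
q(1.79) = -6.73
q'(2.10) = 17.06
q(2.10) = -2.40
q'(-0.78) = 5.77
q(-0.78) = -11.39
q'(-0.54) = 2.91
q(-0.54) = -10.36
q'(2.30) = 21.54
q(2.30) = 1.45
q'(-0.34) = 1.05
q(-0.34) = -9.97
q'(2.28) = 21.07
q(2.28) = 1.03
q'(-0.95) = 8.22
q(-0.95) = -12.57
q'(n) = 6*n^2 - 4*n - 1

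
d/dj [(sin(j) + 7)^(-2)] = -2*cos(j)/(sin(j) + 7)^3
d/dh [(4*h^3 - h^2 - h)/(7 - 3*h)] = (-24*h^3 + 87*h^2 - 14*h - 7)/(9*h^2 - 42*h + 49)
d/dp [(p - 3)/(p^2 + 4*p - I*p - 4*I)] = (p^2 + 4*p - I*p - (p - 3)*(2*p + 4 - I) - 4*I)/(p^2 + 4*p - I*p - 4*I)^2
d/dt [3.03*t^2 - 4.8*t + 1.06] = 6.06*t - 4.8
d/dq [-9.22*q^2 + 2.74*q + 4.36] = 2.74 - 18.44*q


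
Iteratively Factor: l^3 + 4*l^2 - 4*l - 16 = (l + 2)*(l^2 + 2*l - 8) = (l - 2)*(l + 2)*(l + 4)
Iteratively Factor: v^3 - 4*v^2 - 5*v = (v - 5)*(v^2 + v) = v*(v - 5)*(v + 1)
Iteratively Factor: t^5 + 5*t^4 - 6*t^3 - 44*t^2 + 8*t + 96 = (t + 2)*(t^4 + 3*t^3 - 12*t^2 - 20*t + 48) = (t - 2)*(t + 2)*(t^3 + 5*t^2 - 2*t - 24) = (t - 2)*(t + 2)*(t + 3)*(t^2 + 2*t - 8) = (t - 2)*(t + 2)*(t + 3)*(t + 4)*(t - 2)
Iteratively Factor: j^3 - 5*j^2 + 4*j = (j - 4)*(j^2 - j) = (j - 4)*(j - 1)*(j)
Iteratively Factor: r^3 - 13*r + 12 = (r + 4)*(r^2 - 4*r + 3) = (r - 1)*(r + 4)*(r - 3)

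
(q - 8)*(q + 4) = q^2 - 4*q - 32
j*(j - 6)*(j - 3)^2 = j^4 - 12*j^3 + 45*j^2 - 54*j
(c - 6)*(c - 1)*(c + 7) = c^3 - 43*c + 42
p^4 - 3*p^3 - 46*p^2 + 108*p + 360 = (p - 6)*(p - 5)*(p + 2)*(p + 6)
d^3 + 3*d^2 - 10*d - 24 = (d - 3)*(d + 2)*(d + 4)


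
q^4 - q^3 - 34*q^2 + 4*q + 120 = (q - 6)*(q - 2)*(q + 2)*(q + 5)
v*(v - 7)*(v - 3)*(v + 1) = v^4 - 9*v^3 + 11*v^2 + 21*v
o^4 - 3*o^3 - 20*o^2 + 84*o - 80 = (o - 4)*(o - 2)^2*(o + 5)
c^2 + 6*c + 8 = (c + 2)*(c + 4)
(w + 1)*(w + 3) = w^2 + 4*w + 3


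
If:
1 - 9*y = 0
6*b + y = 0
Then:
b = -1/54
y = 1/9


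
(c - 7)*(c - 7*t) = c^2 - 7*c*t - 7*c + 49*t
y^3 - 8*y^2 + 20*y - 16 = (y - 4)*(y - 2)^2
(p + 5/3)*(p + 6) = p^2 + 23*p/3 + 10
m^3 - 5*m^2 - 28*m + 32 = (m - 8)*(m - 1)*(m + 4)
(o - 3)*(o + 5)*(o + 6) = o^3 + 8*o^2 - 3*o - 90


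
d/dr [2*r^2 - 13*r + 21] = 4*r - 13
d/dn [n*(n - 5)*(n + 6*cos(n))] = -n*(n - 5)*(6*sin(n) - 1) + n*(n + 6*cos(n)) + (n - 5)*(n + 6*cos(n))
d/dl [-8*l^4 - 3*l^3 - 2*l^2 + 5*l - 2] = -32*l^3 - 9*l^2 - 4*l + 5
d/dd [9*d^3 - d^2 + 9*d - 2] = 27*d^2 - 2*d + 9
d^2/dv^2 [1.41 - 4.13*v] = 0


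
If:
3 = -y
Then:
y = -3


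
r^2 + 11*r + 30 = (r + 5)*(r + 6)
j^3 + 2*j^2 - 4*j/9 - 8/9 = (j - 2/3)*(j + 2/3)*(j + 2)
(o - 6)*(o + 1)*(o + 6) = o^3 + o^2 - 36*o - 36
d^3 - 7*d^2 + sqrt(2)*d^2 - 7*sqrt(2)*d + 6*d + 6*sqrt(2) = (d - 6)*(d - 1)*(d + sqrt(2))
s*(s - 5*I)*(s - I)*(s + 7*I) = s^4 + I*s^3 + 37*s^2 - 35*I*s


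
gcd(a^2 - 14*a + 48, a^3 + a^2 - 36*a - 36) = a - 6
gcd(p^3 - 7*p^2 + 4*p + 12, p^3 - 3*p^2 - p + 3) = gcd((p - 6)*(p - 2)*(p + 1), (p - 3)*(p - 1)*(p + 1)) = p + 1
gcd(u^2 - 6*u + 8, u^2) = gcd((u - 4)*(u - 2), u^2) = 1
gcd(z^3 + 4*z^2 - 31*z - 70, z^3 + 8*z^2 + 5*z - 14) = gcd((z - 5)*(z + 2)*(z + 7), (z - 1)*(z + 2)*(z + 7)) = z^2 + 9*z + 14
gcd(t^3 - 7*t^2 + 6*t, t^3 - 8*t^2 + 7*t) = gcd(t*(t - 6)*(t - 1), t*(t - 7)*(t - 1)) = t^2 - t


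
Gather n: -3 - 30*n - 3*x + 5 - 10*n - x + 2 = -40*n - 4*x + 4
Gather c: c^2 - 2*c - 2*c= c^2 - 4*c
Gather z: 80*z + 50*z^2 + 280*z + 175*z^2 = 225*z^2 + 360*z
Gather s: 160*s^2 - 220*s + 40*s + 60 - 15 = 160*s^2 - 180*s + 45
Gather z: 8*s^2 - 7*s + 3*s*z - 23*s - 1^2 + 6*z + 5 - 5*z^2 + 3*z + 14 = 8*s^2 - 30*s - 5*z^2 + z*(3*s + 9) + 18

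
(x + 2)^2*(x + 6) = x^3 + 10*x^2 + 28*x + 24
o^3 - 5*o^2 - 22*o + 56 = (o - 7)*(o - 2)*(o + 4)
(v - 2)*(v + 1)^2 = v^3 - 3*v - 2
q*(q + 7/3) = q^2 + 7*q/3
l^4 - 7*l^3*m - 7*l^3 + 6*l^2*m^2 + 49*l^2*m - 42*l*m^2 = l*(l - 7)*(l - 6*m)*(l - m)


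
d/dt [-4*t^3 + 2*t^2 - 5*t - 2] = -12*t^2 + 4*t - 5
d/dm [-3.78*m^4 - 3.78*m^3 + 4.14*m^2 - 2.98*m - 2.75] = -15.12*m^3 - 11.34*m^2 + 8.28*m - 2.98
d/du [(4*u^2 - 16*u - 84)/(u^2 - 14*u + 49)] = -40/(u^2 - 14*u + 49)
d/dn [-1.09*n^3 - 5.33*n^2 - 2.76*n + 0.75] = -3.27*n^2 - 10.66*n - 2.76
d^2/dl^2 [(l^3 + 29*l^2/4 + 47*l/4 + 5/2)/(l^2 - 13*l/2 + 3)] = 10*(157*l^3 - 186*l^2 - 204*l + 628)/(8*l^6 - 156*l^5 + 1086*l^4 - 3133*l^3 + 3258*l^2 - 1404*l + 216)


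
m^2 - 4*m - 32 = (m - 8)*(m + 4)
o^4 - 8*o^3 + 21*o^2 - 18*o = o*(o - 3)^2*(o - 2)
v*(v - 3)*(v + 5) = v^3 + 2*v^2 - 15*v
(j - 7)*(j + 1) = j^2 - 6*j - 7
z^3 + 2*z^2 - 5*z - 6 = (z - 2)*(z + 1)*(z + 3)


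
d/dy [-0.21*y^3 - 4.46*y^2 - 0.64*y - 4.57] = -0.63*y^2 - 8.92*y - 0.64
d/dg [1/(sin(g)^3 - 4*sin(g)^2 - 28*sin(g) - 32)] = (14 - 3*sin(g))*cos(g)/((sin(g) - 8)^2*(sin(g) + 2)^3)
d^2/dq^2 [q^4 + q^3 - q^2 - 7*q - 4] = 12*q^2 + 6*q - 2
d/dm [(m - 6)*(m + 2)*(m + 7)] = 3*m^2 + 6*m - 40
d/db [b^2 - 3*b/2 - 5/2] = 2*b - 3/2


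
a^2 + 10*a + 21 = (a + 3)*(a + 7)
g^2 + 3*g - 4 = (g - 1)*(g + 4)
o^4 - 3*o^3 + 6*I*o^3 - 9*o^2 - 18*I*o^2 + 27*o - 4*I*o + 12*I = (o - 3)*(o + I)^2*(o + 4*I)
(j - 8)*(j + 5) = j^2 - 3*j - 40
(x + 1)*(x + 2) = x^2 + 3*x + 2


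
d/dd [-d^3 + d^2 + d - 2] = -3*d^2 + 2*d + 1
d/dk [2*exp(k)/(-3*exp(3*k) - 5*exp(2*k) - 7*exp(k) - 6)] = (12*exp(3*k) + 10*exp(2*k) - 12)*exp(k)/(9*exp(6*k) + 30*exp(5*k) + 67*exp(4*k) + 106*exp(3*k) + 109*exp(2*k) + 84*exp(k) + 36)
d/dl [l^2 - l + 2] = 2*l - 1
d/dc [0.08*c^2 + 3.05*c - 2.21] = 0.16*c + 3.05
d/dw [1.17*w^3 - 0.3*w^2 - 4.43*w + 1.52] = 3.51*w^2 - 0.6*w - 4.43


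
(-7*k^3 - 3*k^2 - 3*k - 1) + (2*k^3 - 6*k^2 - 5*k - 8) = -5*k^3 - 9*k^2 - 8*k - 9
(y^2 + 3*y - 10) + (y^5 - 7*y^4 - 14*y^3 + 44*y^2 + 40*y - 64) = y^5 - 7*y^4 - 14*y^3 + 45*y^2 + 43*y - 74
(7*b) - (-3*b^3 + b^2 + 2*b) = 3*b^3 - b^2 + 5*b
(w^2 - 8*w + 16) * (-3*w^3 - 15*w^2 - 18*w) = -3*w^5 + 9*w^4 + 54*w^3 - 96*w^2 - 288*w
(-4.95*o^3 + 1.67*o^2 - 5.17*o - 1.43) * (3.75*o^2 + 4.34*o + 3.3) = -18.5625*o^5 - 15.2205*o^4 - 28.4747*o^3 - 22.2893*o^2 - 23.2672*o - 4.719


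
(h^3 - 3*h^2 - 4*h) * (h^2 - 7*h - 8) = h^5 - 10*h^4 + 9*h^3 + 52*h^2 + 32*h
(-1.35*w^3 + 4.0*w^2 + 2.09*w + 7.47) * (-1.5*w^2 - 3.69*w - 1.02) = 2.025*w^5 - 1.0185*w^4 - 16.518*w^3 - 22.9971*w^2 - 29.6961*w - 7.6194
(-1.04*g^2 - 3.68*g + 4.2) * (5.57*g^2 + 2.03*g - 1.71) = -5.7928*g^4 - 22.6088*g^3 + 17.702*g^2 + 14.8188*g - 7.182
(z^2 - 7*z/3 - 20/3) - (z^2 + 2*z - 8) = 4/3 - 13*z/3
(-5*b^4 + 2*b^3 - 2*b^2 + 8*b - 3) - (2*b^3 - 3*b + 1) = -5*b^4 - 2*b^2 + 11*b - 4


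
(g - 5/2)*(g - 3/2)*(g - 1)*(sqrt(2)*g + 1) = sqrt(2)*g^4 - 5*sqrt(2)*g^3 + g^3 - 5*g^2 + 31*sqrt(2)*g^2/4 - 15*sqrt(2)*g/4 + 31*g/4 - 15/4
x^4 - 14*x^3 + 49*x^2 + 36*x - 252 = (x - 7)*(x - 6)*(x - 3)*(x + 2)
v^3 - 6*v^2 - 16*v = v*(v - 8)*(v + 2)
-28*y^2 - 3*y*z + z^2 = (-7*y + z)*(4*y + z)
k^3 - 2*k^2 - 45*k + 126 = (k - 6)*(k - 3)*(k + 7)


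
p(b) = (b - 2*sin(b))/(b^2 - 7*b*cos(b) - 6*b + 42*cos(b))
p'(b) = (1 - 2*cos(b))/(b^2 - 7*b*cos(b) - 6*b + 42*cos(b)) + (b - 2*sin(b))*(-7*b*sin(b) - 2*b + 42*sin(b) + 7*cos(b) + 6)/(b^2 - 7*b*cos(b) - 6*b + 42*cos(b))^2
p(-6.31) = -0.04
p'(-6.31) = -0.01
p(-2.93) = 0.07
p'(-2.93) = -0.07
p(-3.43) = 0.13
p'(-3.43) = -0.20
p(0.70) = -0.02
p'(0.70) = -0.05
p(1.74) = 0.02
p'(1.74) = -0.15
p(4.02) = -0.33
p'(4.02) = -0.47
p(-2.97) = 0.07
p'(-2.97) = -0.07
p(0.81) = -0.03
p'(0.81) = -0.07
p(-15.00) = -0.07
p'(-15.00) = 0.03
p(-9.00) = -0.21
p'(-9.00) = 0.21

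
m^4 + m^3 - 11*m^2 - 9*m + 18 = (m - 3)*(m - 1)*(m + 2)*(m + 3)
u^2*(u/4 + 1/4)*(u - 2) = u^4/4 - u^3/4 - u^2/2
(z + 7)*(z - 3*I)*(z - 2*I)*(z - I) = z^4 + 7*z^3 - 6*I*z^3 - 11*z^2 - 42*I*z^2 - 77*z + 6*I*z + 42*I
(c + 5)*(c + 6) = c^2 + 11*c + 30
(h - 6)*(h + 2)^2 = h^3 - 2*h^2 - 20*h - 24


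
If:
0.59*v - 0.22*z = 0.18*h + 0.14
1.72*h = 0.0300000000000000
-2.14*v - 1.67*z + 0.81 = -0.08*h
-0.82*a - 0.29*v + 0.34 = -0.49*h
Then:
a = 0.32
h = 0.02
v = 0.29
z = 0.12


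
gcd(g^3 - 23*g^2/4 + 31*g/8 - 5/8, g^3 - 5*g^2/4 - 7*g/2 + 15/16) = g - 1/4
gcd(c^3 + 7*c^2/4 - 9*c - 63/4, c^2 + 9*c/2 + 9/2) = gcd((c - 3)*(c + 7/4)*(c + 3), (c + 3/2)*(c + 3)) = c + 3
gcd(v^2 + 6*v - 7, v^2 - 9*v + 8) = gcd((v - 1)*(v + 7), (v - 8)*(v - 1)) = v - 1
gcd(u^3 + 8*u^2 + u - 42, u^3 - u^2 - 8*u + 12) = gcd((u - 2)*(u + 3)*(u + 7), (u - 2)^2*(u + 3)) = u^2 + u - 6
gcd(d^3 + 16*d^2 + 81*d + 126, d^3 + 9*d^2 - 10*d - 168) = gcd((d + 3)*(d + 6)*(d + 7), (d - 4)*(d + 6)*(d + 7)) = d^2 + 13*d + 42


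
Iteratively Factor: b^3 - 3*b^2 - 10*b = (b)*(b^2 - 3*b - 10) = b*(b - 5)*(b + 2)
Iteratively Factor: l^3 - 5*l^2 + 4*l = (l - 1)*(l^2 - 4*l) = l*(l - 1)*(l - 4)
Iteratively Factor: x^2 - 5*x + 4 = (x - 1)*(x - 4)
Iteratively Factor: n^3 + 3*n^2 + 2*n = (n + 2)*(n^2 + n) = n*(n + 2)*(n + 1)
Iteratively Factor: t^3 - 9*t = (t + 3)*(t^2 - 3*t) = (t - 3)*(t + 3)*(t)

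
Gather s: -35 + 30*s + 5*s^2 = 5*s^2 + 30*s - 35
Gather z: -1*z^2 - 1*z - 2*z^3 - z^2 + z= -2*z^3 - 2*z^2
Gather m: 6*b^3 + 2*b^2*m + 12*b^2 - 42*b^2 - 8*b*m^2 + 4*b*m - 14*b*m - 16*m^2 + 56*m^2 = 6*b^3 - 30*b^2 + m^2*(40 - 8*b) + m*(2*b^2 - 10*b)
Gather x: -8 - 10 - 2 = -20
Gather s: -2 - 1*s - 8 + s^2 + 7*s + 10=s^2 + 6*s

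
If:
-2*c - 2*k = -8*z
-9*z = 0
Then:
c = -k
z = 0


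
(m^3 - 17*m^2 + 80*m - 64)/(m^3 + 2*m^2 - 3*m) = (m^2 - 16*m + 64)/(m*(m + 3))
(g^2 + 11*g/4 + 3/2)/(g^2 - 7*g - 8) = (4*g^2 + 11*g + 6)/(4*(g^2 - 7*g - 8))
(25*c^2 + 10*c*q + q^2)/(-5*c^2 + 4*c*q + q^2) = (5*c + q)/(-c + q)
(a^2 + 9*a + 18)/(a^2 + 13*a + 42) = (a + 3)/(a + 7)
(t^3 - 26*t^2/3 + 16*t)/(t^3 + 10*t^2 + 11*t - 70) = t*(3*t^2 - 26*t + 48)/(3*(t^3 + 10*t^2 + 11*t - 70))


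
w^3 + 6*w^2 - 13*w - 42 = (w - 3)*(w + 2)*(w + 7)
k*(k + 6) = k^2 + 6*k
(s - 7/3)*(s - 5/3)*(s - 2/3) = s^3 - 14*s^2/3 + 59*s/9 - 70/27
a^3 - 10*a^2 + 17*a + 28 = (a - 7)*(a - 4)*(a + 1)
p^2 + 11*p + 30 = (p + 5)*(p + 6)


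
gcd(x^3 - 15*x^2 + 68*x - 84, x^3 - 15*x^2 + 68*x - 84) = x^3 - 15*x^2 + 68*x - 84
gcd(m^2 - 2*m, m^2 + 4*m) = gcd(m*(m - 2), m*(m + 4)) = m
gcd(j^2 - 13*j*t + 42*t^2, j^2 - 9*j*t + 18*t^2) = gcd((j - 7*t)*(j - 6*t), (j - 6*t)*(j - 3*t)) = -j + 6*t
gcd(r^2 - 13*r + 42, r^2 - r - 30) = r - 6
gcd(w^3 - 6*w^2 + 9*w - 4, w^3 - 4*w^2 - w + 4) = w^2 - 5*w + 4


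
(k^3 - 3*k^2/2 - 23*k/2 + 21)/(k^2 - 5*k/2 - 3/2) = (2*k^2 + 3*k - 14)/(2*k + 1)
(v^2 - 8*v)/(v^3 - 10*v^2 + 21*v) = (v - 8)/(v^2 - 10*v + 21)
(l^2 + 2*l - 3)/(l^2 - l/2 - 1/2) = 2*(l + 3)/(2*l + 1)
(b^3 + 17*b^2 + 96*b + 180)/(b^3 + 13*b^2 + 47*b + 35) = (b^2 + 12*b + 36)/(b^2 + 8*b + 7)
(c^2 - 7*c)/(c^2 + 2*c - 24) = c*(c - 7)/(c^2 + 2*c - 24)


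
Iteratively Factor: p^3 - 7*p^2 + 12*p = (p)*(p^2 - 7*p + 12) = p*(p - 4)*(p - 3)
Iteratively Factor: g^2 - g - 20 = (g - 5)*(g + 4)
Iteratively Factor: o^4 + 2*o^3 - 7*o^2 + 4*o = (o)*(o^3 + 2*o^2 - 7*o + 4) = o*(o - 1)*(o^2 + 3*o - 4) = o*(o - 1)^2*(o + 4)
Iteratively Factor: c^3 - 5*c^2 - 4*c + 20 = (c - 5)*(c^2 - 4) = (c - 5)*(c + 2)*(c - 2)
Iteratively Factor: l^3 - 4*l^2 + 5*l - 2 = (l - 1)*(l^2 - 3*l + 2) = (l - 2)*(l - 1)*(l - 1)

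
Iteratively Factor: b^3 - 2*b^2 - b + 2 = (b - 1)*(b^2 - b - 2) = (b - 2)*(b - 1)*(b + 1)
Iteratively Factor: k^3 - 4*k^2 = (k)*(k^2 - 4*k) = k*(k - 4)*(k)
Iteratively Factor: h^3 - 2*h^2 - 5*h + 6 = (h - 1)*(h^2 - h - 6) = (h - 1)*(h + 2)*(h - 3)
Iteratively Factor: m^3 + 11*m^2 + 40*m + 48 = (m + 4)*(m^2 + 7*m + 12) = (m + 4)^2*(m + 3)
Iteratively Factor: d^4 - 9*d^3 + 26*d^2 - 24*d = (d - 3)*(d^3 - 6*d^2 + 8*d) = (d - 4)*(d - 3)*(d^2 - 2*d) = (d - 4)*(d - 3)*(d - 2)*(d)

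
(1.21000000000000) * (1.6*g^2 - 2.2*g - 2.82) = 1.936*g^2 - 2.662*g - 3.4122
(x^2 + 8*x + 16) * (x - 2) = x^3 + 6*x^2 - 32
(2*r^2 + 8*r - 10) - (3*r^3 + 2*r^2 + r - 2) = -3*r^3 + 7*r - 8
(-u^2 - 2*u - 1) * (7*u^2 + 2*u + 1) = -7*u^4 - 16*u^3 - 12*u^2 - 4*u - 1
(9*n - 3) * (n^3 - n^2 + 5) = 9*n^4 - 12*n^3 + 3*n^2 + 45*n - 15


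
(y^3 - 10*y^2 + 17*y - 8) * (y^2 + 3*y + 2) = y^5 - 7*y^4 - 11*y^3 + 23*y^2 + 10*y - 16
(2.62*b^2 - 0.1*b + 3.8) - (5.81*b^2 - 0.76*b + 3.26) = -3.19*b^2 + 0.66*b + 0.54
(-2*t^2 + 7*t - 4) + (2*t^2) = 7*t - 4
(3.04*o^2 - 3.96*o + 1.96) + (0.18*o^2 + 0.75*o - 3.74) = 3.22*o^2 - 3.21*o - 1.78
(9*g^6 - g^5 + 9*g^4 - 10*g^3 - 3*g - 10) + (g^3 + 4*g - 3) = 9*g^6 - g^5 + 9*g^4 - 9*g^3 + g - 13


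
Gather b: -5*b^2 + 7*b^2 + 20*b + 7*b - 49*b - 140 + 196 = 2*b^2 - 22*b + 56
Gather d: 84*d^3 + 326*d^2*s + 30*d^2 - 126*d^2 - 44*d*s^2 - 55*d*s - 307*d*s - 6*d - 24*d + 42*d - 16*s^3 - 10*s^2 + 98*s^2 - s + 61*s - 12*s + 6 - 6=84*d^3 + d^2*(326*s - 96) + d*(-44*s^2 - 362*s + 12) - 16*s^3 + 88*s^2 + 48*s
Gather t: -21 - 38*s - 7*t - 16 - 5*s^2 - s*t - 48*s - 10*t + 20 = -5*s^2 - 86*s + t*(-s - 17) - 17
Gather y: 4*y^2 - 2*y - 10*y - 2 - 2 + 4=4*y^2 - 12*y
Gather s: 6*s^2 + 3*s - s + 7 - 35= 6*s^2 + 2*s - 28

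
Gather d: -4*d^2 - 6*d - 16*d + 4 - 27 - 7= -4*d^2 - 22*d - 30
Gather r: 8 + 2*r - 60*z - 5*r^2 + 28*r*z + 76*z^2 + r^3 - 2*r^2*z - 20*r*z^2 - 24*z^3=r^3 + r^2*(-2*z - 5) + r*(-20*z^2 + 28*z + 2) - 24*z^3 + 76*z^2 - 60*z + 8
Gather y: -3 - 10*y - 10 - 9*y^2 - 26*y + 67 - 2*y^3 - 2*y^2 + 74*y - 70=-2*y^3 - 11*y^2 + 38*y - 16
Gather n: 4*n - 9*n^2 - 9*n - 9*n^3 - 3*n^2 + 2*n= -9*n^3 - 12*n^2 - 3*n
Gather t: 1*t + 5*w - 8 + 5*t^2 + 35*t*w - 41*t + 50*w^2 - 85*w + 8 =5*t^2 + t*(35*w - 40) + 50*w^2 - 80*w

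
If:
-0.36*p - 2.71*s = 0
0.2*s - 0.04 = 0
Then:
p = -1.51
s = 0.20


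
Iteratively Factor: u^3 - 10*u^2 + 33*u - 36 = (u - 3)*(u^2 - 7*u + 12) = (u - 3)^2*(u - 4)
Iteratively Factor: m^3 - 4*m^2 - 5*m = (m)*(m^2 - 4*m - 5) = m*(m - 5)*(m + 1)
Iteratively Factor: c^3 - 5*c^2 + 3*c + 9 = (c - 3)*(c^2 - 2*c - 3) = (c - 3)^2*(c + 1)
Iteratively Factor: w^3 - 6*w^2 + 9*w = (w)*(w^2 - 6*w + 9) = w*(w - 3)*(w - 3)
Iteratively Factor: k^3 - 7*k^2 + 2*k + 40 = (k - 4)*(k^2 - 3*k - 10) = (k - 5)*(k - 4)*(k + 2)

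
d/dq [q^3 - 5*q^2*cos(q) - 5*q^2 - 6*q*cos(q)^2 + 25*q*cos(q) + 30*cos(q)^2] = 5*q^2*sin(q) + 3*q^2 - 25*q*sin(q) + 6*q*sin(2*q) - 10*q*cos(q) - 10*q - 30*sin(2*q) - 6*cos(q)^2 + 25*cos(q)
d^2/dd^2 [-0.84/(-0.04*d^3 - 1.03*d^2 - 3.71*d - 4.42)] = (-(0.2016*d + 1.7304)*(0.04*d^3 + 1.03*d^2 + 3.71*d + 4.42) + 0.84*(0.12*d^2 + 2.06*d + 3.71)*(0.24*d^2 + 4.12*d + 7.42))/(0.04*d^3 + 1.03*d^2 + 3.71*d + 4.42)^3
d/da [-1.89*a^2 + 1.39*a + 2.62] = 1.39 - 3.78*a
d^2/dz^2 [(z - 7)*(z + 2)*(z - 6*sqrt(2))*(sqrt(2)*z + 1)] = 12*sqrt(2)*z^2 - 66*z - 30*sqrt(2)*z - 40*sqrt(2) + 110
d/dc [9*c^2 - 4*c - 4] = 18*c - 4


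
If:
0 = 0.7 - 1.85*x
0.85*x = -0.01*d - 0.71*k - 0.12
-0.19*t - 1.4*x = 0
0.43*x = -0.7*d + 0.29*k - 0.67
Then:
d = -1.44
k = -0.60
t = -2.79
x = 0.38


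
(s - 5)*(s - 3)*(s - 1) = s^3 - 9*s^2 + 23*s - 15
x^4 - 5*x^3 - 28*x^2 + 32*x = x*(x - 8)*(x - 1)*(x + 4)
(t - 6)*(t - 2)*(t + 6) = t^3 - 2*t^2 - 36*t + 72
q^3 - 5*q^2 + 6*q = q*(q - 3)*(q - 2)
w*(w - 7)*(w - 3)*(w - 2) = w^4 - 12*w^3 + 41*w^2 - 42*w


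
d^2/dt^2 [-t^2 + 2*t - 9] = -2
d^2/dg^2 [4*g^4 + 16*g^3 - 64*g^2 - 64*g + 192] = 48*g^2 + 96*g - 128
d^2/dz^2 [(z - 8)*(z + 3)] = 2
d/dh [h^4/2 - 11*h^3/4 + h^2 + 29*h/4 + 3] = 2*h^3 - 33*h^2/4 + 2*h + 29/4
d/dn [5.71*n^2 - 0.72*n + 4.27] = 11.42*n - 0.72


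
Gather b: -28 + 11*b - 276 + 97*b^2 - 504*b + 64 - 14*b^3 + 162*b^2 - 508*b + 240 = -14*b^3 + 259*b^2 - 1001*b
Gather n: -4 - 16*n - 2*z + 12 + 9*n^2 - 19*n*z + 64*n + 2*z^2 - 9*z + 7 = 9*n^2 + n*(48 - 19*z) + 2*z^2 - 11*z + 15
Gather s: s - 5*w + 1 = s - 5*w + 1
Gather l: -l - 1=-l - 1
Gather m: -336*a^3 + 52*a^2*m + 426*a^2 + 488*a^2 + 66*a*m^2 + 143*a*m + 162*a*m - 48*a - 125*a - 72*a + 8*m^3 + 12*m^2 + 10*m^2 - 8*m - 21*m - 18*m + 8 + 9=-336*a^3 + 914*a^2 - 245*a + 8*m^3 + m^2*(66*a + 22) + m*(52*a^2 + 305*a - 47) + 17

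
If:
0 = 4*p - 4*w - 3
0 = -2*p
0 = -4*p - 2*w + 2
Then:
No Solution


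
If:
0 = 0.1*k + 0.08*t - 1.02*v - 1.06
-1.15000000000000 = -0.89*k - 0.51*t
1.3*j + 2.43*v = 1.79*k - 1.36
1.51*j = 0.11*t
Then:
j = 0.20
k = -0.25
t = 2.70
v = -0.85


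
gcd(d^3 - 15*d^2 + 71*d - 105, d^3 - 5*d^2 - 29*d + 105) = d^2 - 10*d + 21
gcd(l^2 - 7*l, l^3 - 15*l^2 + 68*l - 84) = l - 7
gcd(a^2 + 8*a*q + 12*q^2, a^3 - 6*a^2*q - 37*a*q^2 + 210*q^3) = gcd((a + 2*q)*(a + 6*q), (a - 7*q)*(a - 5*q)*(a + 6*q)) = a + 6*q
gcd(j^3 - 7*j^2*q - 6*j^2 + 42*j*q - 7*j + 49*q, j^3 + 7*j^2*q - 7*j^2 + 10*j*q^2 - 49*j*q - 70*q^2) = j - 7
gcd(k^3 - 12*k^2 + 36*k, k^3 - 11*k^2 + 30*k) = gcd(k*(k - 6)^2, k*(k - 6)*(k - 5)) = k^2 - 6*k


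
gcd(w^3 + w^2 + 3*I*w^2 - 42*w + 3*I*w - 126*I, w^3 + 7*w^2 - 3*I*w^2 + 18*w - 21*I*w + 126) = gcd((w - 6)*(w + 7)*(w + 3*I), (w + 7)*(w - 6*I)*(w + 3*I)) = w^2 + w*(7 + 3*I) + 21*I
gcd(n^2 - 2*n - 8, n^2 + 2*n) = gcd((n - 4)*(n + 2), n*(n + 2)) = n + 2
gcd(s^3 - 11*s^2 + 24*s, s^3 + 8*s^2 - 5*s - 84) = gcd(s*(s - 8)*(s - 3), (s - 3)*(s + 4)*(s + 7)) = s - 3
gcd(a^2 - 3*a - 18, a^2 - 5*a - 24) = a + 3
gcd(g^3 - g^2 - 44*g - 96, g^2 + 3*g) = g + 3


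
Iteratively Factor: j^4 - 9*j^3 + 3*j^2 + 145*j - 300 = (j + 4)*(j^3 - 13*j^2 + 55*j - 75) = (j - 3)*(j + 4)*(j^2 - 10*j + 25) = (j - 5)*(j - 3)*(j + 4)*(j - 5)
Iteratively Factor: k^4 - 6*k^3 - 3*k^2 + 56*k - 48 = (k - 4)*(k^3 - 2*k^2 - 11*k + 12) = (k - 4)*(k + 3)*(k^2 - 5*k + 4) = (k - 4)*(k - 1)*(k + 3)*(k - 4)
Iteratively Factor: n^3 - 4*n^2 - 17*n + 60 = (n - 5)*(n^2 + n - 12) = (n - 5)*(n - 3)*(n + 4)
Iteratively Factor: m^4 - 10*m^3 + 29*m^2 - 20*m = (m - 5)*(m^3 - 5*m^2 + 4*m) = (m - 5)*(m - 4)*(m^2 - m) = (m - 5)*(m - 4)*(m - 1)*(m)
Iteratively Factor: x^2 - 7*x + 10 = (x - 5)*(x - 2)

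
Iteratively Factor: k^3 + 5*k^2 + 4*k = (k + 1)*(k^2 + 4*k) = (k + 1)*(k + 4)*(k)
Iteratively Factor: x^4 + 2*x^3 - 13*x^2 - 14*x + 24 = (x - 3)*(x^3 + 5*x^2 + 2*x - 8) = (x - 3)*(x + 4)*(x^2 + x - 2) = (x - 3)*(x - 1)*(x + 4)*(x + 2)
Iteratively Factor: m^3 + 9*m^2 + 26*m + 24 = (m + 2)*(m^2 + 7*m + 12) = (m + 2)*(m + 3)*(m + 4)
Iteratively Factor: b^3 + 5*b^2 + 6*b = (b)*(b^2 + 5*b + 6) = b*(b + 2)*(b + 3)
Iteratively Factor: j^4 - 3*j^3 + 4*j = (j - 2)*(j^3 - j^2 - 2*j) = (j - 2)*(j + 1)*(j^2 - 2*j) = j*(j - 2)*(j + 1)*(j - 2)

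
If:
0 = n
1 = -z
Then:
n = 0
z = -1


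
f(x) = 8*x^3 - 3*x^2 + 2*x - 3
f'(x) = 24*x^2 - 6*x + 2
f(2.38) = 92.62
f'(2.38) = 123.67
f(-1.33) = -29.79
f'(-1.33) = 52.43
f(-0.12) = -3.30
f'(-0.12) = 3.07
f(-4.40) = -751.35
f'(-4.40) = 493.04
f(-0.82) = -11.07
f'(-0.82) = 23.06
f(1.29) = 11.76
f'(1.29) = 34.20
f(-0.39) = -4.71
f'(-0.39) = 7.99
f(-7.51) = -3575.74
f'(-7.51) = 1400.66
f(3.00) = 192.00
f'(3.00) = 200.00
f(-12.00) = -14283.00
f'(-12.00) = 3530.00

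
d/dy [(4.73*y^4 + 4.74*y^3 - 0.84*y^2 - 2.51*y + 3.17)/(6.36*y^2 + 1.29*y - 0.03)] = (60.1656*y^5 + 48.4515*y^4 + 11.6616*y^3 + 14.4534*y^2 - 40.272*y - 4.014)/(40.4496*y^4 + 16.4088*y^3 + 1.2825*y^2 - 0.0774*y + 0.0009)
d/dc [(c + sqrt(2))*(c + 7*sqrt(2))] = 2*c + 8*sqrt(2)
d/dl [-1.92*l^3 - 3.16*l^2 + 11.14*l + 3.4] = -5.76*l^2 - 6.32*l + 11.14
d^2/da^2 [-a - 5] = 0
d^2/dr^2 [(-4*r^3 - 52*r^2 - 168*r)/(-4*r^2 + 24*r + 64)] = 8*(43*r^3 + 228*r^2 + 696*r - 176)/(r^6 - 18*r^5 + 60*r^4 + 360*r^3 - 960*r^2 - 4608*r - 4096)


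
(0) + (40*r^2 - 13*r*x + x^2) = 40*r^2 - 13*r*x + x^2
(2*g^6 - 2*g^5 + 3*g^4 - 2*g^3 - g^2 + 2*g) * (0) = 0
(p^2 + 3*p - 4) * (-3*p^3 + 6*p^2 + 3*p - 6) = -3*p^5 - 3*p^4 + 33*p^3 - 21*p^2 - 30*p + 24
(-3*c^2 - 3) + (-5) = -3*c^2 - 8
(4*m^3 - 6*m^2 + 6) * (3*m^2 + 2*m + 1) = 12*m^5 - 10*m^4 - 8*m^3 + 12*m^2 + 12*m + 6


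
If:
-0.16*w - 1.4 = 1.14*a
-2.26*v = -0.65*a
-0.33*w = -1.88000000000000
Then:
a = -2.03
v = -0.58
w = 5.70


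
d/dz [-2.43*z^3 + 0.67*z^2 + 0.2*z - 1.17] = -7.29*z^2 + 1.34*z + 0.2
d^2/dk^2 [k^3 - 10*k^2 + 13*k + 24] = 6*k - 20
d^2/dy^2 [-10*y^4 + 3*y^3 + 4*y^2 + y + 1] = -120*y^2 + 18*y + 8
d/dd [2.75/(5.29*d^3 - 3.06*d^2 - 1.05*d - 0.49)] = (-43.6425*d^2 + 16.83*d + 2.8875)/(-5.29*d^3 + 3.06*d^2 + 1.05*d + 0.49)^2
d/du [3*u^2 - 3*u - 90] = 6*u - 3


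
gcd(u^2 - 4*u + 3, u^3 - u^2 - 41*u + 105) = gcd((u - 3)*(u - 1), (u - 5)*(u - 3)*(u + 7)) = u - 3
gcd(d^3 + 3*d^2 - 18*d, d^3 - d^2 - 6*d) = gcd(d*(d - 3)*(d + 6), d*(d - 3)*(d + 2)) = d^2 - 3*d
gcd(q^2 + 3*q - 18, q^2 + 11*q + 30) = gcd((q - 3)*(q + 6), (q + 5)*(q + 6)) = q + 6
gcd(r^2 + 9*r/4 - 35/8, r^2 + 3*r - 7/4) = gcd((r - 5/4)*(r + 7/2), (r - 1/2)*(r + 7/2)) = r + 7/2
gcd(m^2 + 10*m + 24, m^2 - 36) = m + 6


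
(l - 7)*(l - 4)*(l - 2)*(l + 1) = l^4 - 12*l^3 + 37*l^2 - 6*l - 56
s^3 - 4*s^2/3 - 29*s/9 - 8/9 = (s - 8/3)*(s + 1/3)*(s + 1)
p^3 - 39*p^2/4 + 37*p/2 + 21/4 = (p - 7)*(p - 3)*(p + 1/4)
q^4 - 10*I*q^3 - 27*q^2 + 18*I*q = q*(q - 6*I)*(q - 3*I)*(q - I)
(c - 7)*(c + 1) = c^2 - 6*c - 7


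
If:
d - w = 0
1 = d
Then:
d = 1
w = 1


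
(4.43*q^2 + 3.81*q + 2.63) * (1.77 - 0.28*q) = -1.2404*q^3 + 6.7743*q^2 + 6.0073*q + 4.6551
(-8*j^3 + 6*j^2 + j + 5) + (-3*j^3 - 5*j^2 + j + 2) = -11*j^3 + j^2 + 2*j + 7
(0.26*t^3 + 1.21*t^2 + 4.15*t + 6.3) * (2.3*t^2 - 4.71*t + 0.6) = 0.598*t^5 + 1.5584*t^4 + 4.0019*t^3 - 4.3305*t^2 - 27.183*t + 3.78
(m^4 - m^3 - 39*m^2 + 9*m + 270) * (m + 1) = m^5 - 40*m^3 - 30*m^2 + 279*m + 270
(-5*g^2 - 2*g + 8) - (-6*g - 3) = -5*g^2 + 4*g + 11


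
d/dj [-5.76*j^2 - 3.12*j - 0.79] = -11.52*j - 3.12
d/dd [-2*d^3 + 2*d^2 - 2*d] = -6*d^2 + 4*d - 2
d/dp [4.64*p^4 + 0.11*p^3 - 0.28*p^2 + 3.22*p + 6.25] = 18.56*p^3 + 0.33*p^2 - 0.56*p + 3.22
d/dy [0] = 0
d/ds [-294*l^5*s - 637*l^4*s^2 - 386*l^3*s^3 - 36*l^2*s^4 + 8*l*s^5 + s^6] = -294*l^5 - 1274*l^4*s - 1158*l^3*s^2 - 144*l^2*s^3 + 40*l*s^4 + 6*s^5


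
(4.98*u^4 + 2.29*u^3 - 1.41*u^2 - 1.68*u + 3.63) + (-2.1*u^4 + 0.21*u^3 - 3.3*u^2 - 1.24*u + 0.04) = 2.88*u^4 + 2.5*u^3 - 4.71*u^2 - 2.92*u + 3.67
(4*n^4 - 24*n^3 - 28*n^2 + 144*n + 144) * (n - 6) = 4*n^5 - 48*n^4 + 116*n^3 + 312*n^2 - 720*n - 864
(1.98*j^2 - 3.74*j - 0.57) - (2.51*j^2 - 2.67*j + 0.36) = -0.53*j^2 - 1.07*j - 0.93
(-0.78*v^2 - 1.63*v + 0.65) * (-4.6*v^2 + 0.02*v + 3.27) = 3.588*v^4 + 7.4824*v^3 - 5.5732*v^2 - 5.3171*v + 2.1255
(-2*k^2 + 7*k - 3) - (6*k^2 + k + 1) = -8*k^2 + 6*k - 4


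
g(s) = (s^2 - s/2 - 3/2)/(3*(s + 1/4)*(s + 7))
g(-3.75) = -0.42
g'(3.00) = 0.03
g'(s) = (2*s - 1/2)/(3*(s + 1/4)*(s + 7)) - (s^2 - s/2 - 3/2)/(3*(s + 1/4)*(s + 7)^2) - (s^2 - s/2 - 3/2)/(3*(s + 1/4)^2*(s + 7))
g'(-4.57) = 0.43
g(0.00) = -0.29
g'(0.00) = 1.09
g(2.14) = 0.03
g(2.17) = 0.03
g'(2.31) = 0.04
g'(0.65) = 0.12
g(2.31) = 0.04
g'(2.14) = 0.04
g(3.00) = 0.06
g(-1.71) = -0.10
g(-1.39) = -0.06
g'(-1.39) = 0.13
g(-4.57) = -0.69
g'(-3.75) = 0.24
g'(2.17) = 0.04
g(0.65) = -0.07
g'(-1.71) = 0.12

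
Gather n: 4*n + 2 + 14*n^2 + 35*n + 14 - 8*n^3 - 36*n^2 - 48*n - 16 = -8*n^3 - 22*n^2 - 9*n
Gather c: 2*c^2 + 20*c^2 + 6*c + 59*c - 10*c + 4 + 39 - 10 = 22*c^2 + 55*c + 33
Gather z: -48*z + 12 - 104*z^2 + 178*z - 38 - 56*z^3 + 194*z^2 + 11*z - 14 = -56*z^3 + 90*z^2 + 141*z - 40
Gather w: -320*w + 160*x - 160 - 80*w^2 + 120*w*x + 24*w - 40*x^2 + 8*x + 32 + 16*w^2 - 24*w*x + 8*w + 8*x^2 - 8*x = -64*w^2 + w*(96*x - 288) - 32*x^2 + 160*x - 128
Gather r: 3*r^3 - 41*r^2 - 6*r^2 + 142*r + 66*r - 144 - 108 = 3*r^3 - 47*r^2 + 208*r - 252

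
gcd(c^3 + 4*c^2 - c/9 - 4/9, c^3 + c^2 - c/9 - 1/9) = c^2 - 1/9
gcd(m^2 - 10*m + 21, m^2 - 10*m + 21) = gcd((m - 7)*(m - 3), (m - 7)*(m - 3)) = m^2 - 10*m + 21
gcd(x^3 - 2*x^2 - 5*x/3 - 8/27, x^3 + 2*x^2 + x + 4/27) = x^2 + 2*x/3 + 1/9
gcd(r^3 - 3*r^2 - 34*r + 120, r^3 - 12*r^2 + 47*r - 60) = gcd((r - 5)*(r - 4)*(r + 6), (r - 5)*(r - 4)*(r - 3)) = r^2 - 9*r + 20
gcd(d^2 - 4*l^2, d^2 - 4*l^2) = d^2 - 4*l^2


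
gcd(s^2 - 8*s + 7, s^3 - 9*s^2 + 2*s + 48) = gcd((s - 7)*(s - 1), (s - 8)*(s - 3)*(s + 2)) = 1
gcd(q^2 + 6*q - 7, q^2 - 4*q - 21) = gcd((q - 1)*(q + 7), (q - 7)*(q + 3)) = 1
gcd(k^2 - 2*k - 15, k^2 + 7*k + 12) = k + 3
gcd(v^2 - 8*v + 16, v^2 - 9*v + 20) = v - 4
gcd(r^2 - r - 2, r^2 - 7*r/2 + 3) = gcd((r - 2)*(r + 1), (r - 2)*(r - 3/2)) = r - 2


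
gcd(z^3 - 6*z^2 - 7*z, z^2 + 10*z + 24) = 1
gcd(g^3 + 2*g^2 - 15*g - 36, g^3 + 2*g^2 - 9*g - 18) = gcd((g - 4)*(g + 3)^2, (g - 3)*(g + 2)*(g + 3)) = g + 3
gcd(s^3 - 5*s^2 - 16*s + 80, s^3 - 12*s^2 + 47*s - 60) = s^2 - 9*s + 20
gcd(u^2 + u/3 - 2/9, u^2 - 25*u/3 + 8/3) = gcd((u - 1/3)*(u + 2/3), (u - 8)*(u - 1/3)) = u - 1/3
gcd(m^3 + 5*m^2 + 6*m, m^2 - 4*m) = m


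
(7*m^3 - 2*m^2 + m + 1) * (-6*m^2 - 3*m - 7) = -42*m^5 - 9*m^4 - 49*m^3 + 5*m^2 - 10*m - 7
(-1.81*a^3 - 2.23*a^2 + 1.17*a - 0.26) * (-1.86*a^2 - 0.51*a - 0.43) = 3.3666*a^5 + 5.0709*a^4 - 0.2606*a^3 + 0.8458*a^2 - 0.3705*a + 0.1118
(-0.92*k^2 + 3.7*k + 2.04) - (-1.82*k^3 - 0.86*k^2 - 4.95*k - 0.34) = 1.82*k^3 - 0.0600000000000001*k^2 + 8.65*k + 2.38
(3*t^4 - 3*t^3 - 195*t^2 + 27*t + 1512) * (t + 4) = 3*t^5 + 9*t^4 - 207*t^3 - 753*t^2 + 1620*t + 6048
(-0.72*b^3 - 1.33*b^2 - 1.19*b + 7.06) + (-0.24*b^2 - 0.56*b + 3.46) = -0.72*b^3 - 1.57*b^2 - 1.75*b + 10.52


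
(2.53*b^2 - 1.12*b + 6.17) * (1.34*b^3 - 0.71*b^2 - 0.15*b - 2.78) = 3.3902*b^5 - 3.2971*b^4 + 8.6835*b^3 - 11.2461*b^2 + 2.1881*b - 17.1526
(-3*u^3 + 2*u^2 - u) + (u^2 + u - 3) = -3*u^3 + 3*u^2 - 3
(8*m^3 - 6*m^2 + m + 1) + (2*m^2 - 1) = 8*m^3 - 4*m^2 + m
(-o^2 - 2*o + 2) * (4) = -4*o^2 - 8*o + 8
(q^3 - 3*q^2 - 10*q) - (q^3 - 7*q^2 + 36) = 4*q^2 - 10*q - 36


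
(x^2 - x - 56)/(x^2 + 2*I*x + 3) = (x^2 - x - 56)/(x^2 + 2*I*x + 3)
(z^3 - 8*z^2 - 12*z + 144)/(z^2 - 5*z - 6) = (z^2 - 2*z - 24)/(z + 1)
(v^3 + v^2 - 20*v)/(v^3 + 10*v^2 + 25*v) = (v - 4)/(v + 5)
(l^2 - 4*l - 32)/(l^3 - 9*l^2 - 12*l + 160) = 1/(l - 5)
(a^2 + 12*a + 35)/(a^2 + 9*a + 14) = (a + 5)/(a + 2)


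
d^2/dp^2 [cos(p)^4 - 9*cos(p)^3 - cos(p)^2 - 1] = 27*cos(p)/4 - 4*cos(2*p)^2 + 81*cos(3*p)/4 + 2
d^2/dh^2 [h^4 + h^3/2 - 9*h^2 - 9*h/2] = 12*h^2 + 3*h - 18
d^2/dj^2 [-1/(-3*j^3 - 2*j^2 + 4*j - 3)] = 2*(-(9*j + 2)*(3*j^3 + 2*j^2 - 4*j + 3) + (9*j^2 + 4*j - 4)^2)/(3*j^3 + 2*j^2 - 4*j + 3)^3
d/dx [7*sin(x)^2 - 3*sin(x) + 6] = (14*sin(x) - 3)*cos(x)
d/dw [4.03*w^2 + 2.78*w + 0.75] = 8.06*w + 2.78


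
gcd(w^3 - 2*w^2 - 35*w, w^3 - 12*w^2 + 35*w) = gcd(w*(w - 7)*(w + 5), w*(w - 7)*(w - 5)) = w^2 - 7*w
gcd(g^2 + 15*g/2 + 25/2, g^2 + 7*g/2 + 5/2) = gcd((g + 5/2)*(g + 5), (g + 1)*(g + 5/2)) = g + 5/2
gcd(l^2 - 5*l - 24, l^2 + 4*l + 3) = l + 3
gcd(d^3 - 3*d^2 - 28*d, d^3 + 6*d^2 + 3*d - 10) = 1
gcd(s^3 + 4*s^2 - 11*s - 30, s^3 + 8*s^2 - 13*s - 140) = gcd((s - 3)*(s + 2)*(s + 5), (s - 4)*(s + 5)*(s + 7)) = s + 5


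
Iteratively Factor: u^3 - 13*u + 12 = (u + 4)*(u^2 - 4*u + 3) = (u - 3)*(u + 4)*(u - 1)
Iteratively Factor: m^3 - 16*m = (m - 4)*(m^2 + 4*m) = m*(m - 4)*(m + 4)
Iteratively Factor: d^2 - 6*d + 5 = (d - 1)*(d - 5)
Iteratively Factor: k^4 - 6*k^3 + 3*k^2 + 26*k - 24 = (k + 2)*(k^3 - 8*k^2 + 19*k - 12) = (k - 4)*(k + 2)*(k^2 - 4*k + 3) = (k - 4)*(k - 3)*(k + 2)*(k - 1)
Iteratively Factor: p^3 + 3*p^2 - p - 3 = (p + 1)*(p^2 + 2*p - 3) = (p + 1)*(p + 3)*(p - 1)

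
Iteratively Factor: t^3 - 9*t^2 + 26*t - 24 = (t - 4)*(t^2 - 5*t + 6) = (t - 4)*(t - 3)*(t - 2)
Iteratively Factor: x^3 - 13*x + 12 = (x - 1)*(x^2 + x - 12) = (x - 1)*(x + 4)*(x - 3)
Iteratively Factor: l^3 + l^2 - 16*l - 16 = (l + 1)*(l^2 - 16) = (l + 1)*(l + 4)*(l - 4)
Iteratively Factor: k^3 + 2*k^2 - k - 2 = (k + 1)*(k^2 + k - 2) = (k - 1)*(k + 1)*(k + 2)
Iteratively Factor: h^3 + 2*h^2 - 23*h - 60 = (h - 5)*(h^2 + 7*h + 12) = (h - 5)*(h + 4)*(h + 3)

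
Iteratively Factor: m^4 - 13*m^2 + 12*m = (m + 4)*(m^3 - 4*m^2 + 3*m) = (m - 1)*(m + 4)*(m^2 - 3*m) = (m - 3)*(m - 1)*(m + 4)*(m)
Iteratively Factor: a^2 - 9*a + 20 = (a - 5)*(a - 4)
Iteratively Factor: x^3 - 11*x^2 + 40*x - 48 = (x - 3)*(x^2 - 8*x + 16) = (x - 4)*(x - 3)*(x - 4)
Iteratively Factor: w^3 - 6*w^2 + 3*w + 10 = (w - 2)*(w^2 - 4*w - 5) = (w - 2)*(w + 1)*(w - 5)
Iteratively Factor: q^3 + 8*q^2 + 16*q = (q + 4)*(q^2 + 4*q) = (q + 4)^2*(q)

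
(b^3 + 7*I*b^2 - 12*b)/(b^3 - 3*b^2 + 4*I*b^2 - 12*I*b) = (b + 3*I)/(b - 3)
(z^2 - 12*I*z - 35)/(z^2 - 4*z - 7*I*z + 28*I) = (z - 5*I)/(z - 4)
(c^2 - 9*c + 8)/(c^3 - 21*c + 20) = (c - 8)/(c^2 + c - 20)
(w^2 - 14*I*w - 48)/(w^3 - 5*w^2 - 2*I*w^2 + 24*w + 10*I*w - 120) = (w - 8*I)/(w^2 + w*(-5 + 4*I) - 20*I)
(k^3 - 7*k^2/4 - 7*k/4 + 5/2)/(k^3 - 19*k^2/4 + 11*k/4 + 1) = (4*k^2 - 3*k - 10)/(4*k^2 - 15*k - 4)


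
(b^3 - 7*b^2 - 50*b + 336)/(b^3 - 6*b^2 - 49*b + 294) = (b - 8)/(b - 7)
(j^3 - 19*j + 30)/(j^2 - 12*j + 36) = (j^3 - 19*j + 30)/(j^2 - 12*j + 36)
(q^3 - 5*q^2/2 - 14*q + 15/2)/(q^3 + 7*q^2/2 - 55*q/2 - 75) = (2*q^2 + 5*q - 3)/(2*q^2 + 17*q + 30)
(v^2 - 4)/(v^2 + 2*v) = (v - 2)/v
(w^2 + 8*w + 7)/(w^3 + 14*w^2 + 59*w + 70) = (w + 1)/(w^2 + 7*w + 10)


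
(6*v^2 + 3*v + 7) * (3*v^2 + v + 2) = 18*v^4 + 15*v^3 + 36*v^2 + 13*v + 14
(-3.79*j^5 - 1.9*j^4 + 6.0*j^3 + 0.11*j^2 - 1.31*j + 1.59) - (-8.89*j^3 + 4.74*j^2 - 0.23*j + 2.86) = -3.79*j^5 - 1.9*j^4 + 14.89*j^3 - 4.63*j^2 - 1.08*j - 1.27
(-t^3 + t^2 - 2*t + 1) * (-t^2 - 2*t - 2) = t^5 + t^4 + 2*t^3 + t^2 + 2*t - 2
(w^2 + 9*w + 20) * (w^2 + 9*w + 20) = w^4 + 18*w^3 + 121*w^2 + 360*w + 400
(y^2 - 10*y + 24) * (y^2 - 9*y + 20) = y^4 - 19*y^3 + 134*y^2 - 416*y + 480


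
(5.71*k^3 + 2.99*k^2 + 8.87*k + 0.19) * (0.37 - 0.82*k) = -4.6822*k^4 - 0.3391*k^3 - 6.1671*k^2 + 3.1261*k + 0.0703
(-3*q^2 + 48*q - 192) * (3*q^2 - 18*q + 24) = -9*q^4 + 198*q^3 - 1512*q^2 + 4608*q - 4608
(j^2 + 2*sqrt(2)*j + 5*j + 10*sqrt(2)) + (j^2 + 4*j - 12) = 2*j^2 + 2*sqrt(2)*j + 9*j - 12 + 10*sqrt(2)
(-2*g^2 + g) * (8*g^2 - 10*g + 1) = -16*g^4 + 28*g^3 - 12*g^2 + g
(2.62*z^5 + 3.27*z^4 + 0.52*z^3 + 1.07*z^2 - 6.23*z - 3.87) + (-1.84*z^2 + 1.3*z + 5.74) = 2.62*z^5 + 3.27*z^4 + 0.52*z^3 - 0.77*z^2 - 4.93*z + 1.87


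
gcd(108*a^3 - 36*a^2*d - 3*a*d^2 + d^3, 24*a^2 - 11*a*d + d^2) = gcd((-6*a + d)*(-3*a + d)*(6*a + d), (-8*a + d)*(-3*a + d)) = 3*a - d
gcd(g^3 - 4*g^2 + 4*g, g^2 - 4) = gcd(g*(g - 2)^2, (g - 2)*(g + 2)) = g - 2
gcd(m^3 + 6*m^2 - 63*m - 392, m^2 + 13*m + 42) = m + 7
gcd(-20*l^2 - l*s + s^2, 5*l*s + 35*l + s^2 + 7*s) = 1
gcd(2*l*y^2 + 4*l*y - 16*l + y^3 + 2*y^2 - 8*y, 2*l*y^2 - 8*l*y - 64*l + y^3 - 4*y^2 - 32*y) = 2*l*y + 8*l + y^2 + 4*y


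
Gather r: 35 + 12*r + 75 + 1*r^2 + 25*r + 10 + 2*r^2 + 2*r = 3*r^2 + 39*r + 120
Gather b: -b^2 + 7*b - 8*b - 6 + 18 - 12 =-b^2 - b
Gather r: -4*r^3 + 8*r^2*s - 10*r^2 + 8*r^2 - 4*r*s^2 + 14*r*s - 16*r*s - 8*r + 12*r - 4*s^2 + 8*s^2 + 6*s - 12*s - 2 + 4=-4*r^3 + r^2*(8*s - 2) + r*(-4*s^2 - 2*s + 4) + 4*s^2 - 6*s + 2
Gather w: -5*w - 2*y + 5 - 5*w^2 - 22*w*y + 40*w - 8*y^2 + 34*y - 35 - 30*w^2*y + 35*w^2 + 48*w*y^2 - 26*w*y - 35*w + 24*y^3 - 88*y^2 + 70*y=w^2*(30 - 30*y) + w*(48*y^2 - 48*y) + 24*y^3 - 96*y^2 + 102*y - 30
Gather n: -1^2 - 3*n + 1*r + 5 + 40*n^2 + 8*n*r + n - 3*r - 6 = 40*n^2 + n*(8*r - 2) - 2*r - 2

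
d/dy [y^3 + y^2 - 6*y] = 3*y^2 + 2*y - 6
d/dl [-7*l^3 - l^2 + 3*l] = -21*l^2 - 2*l + 3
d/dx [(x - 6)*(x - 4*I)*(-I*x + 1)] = -3*I*x^2 - x*(6 - 12*I) + 18 - 4*I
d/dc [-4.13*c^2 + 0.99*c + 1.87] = 0.99 - 8.26*c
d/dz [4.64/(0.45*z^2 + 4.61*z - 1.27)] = (-4.176*z - 21.3904)/(0.45*z^2 + 4.61*z - 1.27)^2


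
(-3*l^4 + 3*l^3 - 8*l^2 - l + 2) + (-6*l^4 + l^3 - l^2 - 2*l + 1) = -9*l^4 + 4*l^3 - 9*l^2 - 3*l + 3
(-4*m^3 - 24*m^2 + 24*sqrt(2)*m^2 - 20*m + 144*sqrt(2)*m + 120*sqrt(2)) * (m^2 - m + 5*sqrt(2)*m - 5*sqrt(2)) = -4*m^5 - 20*m^4 + 4*sqrt(2)*m^4 + 20*sqrt(2)*m^3 + 244*m^3 - 4*sqrt(2)*m^2 + 1220*m^2 - 240*m - 20*sqrt(2)*m - 1200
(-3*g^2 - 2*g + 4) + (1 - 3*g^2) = -6*g^2 - 2*g + 5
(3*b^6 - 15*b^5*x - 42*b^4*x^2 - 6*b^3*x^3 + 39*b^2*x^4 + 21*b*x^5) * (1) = 3*b^6 - 15*b^5*x - 42*b^4*x^2 - 6*b^3*x^3 + 39*b^2*x^4 + 21*b*x^5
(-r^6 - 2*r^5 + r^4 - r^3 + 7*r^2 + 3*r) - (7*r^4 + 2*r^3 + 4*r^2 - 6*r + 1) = -r^6 - 2*r^5 - 6*r^4 - 3*r^3 + 3*r^2 + 9*r - 1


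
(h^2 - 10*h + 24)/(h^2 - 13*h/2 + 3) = 2*(h - 4)/(2*h - 1)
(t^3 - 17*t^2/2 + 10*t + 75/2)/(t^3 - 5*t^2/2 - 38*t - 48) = (t^2 - 10*t + 25)/(t^2 - 4*t - 32)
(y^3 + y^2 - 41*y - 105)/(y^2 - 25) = (y^2 - 4*y - 21)/(y - 5)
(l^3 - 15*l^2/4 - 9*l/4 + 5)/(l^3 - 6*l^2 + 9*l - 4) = (l + 5/4)/(l - 1)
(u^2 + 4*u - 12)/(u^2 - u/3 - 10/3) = 3*(u + 6)/(3*u + 5)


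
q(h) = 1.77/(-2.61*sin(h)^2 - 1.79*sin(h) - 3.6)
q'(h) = 1.77*(5.22*sin(h)*cos(h) + 1.79*cos(h))/(-2.61*sin(h)^2 - 1.79*sin(h) - 3.6)^2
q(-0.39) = -0.54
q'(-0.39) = -0.03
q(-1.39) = -0.41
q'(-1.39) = -0.06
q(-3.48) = -0.39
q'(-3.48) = -0.29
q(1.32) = -0.23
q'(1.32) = 0.05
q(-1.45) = -0.40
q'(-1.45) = -0.04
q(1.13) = -0.24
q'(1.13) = 0.09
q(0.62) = -0.32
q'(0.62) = 0.23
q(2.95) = -0.44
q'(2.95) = -0.30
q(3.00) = -0.45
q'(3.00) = -0.29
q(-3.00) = -0.52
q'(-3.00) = -0.16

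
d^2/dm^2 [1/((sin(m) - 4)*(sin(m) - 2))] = 2*(-2*sin(m)^4 + 9*sin(m)^3 + sin(m)^2 - 42*sin(m) + 28)/((sin(m) - 4)^3*(sin(m) - 2)^3)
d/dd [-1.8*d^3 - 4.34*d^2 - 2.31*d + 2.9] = -5.4*d^2 - 8.68*d - 2.31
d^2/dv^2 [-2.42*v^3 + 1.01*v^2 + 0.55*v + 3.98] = 2.02 - 14.52*v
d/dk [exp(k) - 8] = exp(k)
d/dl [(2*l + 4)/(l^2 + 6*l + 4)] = 2*(l^2 + 6*l - 2*(l + 2)*(l + 3) + 4)/(l^2 + 6*l + 4)^2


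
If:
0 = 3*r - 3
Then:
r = 1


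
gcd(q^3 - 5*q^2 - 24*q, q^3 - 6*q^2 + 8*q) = q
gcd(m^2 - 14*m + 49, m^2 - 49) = m - 7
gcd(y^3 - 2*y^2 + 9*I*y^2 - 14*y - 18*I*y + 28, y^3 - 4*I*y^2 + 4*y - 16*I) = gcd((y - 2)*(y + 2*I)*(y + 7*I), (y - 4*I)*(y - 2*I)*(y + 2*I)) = y + 2*I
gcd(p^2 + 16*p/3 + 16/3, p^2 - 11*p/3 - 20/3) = p + 4/3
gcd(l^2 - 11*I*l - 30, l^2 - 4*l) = 1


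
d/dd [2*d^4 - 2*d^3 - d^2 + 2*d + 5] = 8*d^3 - 6*d^2 - 2*d + 2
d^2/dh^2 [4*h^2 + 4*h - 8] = 8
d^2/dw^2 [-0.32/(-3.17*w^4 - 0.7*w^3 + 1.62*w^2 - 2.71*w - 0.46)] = ((-12.1728*w^2 - 1.344*w + 1.0368)*(3.17*w^4 + 0.7*w^3 - 1.62*w^2 + 2.71*w + 0.46) + 0.32*(12.68*w^3 + 2.1*w^2 - 3.24*w + 2.71)*(25.36*w^3 + 4.2*w^2 - 6.48*w + 5.42))/(3.17*w^4 + 0.7*w^3 - 1.62*w^2 + 2.71*w + 0.46)^3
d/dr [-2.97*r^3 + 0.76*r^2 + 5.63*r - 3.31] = -8.91*r^2 + 1.52*r + 5.63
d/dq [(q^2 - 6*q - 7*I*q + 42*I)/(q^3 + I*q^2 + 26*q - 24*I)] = (-q^4 + q^3*(12 + 14*I) + q^2*(19 - 120*I) + q*(84 - 48*I) - 168 - 948*I)/(q^6 + 2*I*q^5 + 51*q^4 + 4*I*q^3 + 724*q^2 - 1248*I*q - 576)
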